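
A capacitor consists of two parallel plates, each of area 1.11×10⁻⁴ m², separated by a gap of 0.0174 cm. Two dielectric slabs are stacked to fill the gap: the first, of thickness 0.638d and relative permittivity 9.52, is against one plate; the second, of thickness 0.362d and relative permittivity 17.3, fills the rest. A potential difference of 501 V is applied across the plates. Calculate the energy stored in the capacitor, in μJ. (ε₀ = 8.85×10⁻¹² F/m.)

8.06 μJ

Stacked slabs ⇒ two capacitors in series, each with the full plate area.
C₁ = κ₁ε₀A/d₁ = 9.52 × 8.85×10⁻¹² × 1.11×10⁻⁴ / 1.11×10⁻⁴ = 8.42×10⁻¹¹ F.
C₂ = κ₂ε₀A/d₂ = 17.3 × 8.85×10⁻¹² × 1.11×10⁻⁴ / 6.30×10⁻⁵ = 2.70×10⁻¹⁰ F.
C = (1/C₁ + 1/C₂)⁻¹ = 6.42×10⁻¹¹ F.
U = ½CV² = ½ × 6.42×10⁻¹¹ × (501)² = 8.06×10⁻⁶ J.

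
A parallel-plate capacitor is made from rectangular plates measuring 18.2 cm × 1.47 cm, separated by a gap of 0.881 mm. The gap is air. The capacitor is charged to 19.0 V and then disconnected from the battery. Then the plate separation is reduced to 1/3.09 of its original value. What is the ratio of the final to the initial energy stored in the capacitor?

Isolated ⇒ Q is held fixed.
C₂ = 3.09 C₁ and U = Q²/(2C), so U₂/U₁ = C₁/C₂ = 0.324.

U₂/U₁ ≈ 0.324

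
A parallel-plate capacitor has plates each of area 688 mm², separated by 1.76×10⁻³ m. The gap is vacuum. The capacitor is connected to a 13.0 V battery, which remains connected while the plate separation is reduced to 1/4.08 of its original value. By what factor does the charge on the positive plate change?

4.08

Battery connected ⇒ V is held fixed.
C₂ = 4.08 C₁ and Q = CV, so Q₂/Q₁ = C₂/C₁ = 4.08.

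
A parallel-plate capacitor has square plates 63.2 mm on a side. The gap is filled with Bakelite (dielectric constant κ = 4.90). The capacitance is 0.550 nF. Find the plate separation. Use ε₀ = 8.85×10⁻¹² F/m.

A = (63.2 mm)² = 3.99×10⁻³ m².
d = κε₀A/C = 4.90 × 8.85×10⁻¹² × 3.99×10⁻³ / 5.50×10⁻¹⁰ = 3.15×10⁻⁴ m.

d ≈ 315 μm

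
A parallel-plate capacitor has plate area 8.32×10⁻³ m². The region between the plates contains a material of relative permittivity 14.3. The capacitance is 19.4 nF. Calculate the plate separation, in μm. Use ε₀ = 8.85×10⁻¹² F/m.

d ≈ 54.3 μm

d = κε₀A/C = 14.3 × 8.85×10⁻¹² × 8.32×10⁻³ / 1.94×10⁻⁸ = 5.43×10⁻⁵ m.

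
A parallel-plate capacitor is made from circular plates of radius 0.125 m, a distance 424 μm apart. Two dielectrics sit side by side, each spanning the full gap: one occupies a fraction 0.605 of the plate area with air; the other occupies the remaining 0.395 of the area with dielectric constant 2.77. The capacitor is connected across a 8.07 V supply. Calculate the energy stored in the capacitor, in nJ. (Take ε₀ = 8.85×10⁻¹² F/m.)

56.7 nJ

A = π(0.125 m)² = 4.91×10⁻² m².
Side-by-side slabs ⇒ two capacitors in parallel, each spanning the full gap.
C₁ = κ₁ε₀A₁/d = 1.00 × 8.85×10⁻¹² × 2.97×10⁻² / 4.24×10⁻⁴ = 6.20×10⁻¹⁰ F.
C₂ = κ₂ε₀A₂/d = 2.77 × 8.85×10⁻¹² × 1.94×10⁻² / 4.24×10⁻⁴ = 1.12×10⁻⁹ F.
C = C₁ + C₂ = 1.74×10⁻⁹ F.
U = ½CV² = ½ × 1.74×10⁻⁹ × (8.07)² = 5.67×10⁻⁸ J.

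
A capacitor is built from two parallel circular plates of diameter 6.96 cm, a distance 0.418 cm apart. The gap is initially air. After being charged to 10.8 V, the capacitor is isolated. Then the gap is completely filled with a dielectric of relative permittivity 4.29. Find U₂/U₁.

0.233

Isolated ⇒ Q is held fixed.
C₂ = 4.29 C₁ and U = Q²/(2C), so U₂/U₁ = C₁/C₂ = 0.233.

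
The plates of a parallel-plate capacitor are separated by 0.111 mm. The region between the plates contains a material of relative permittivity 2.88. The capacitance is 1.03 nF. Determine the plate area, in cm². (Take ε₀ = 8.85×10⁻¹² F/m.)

A = Cd/(κε₀) = 1.03×10⁻⁹ × 1.11×10⁻⁴ / (2.88 × 8.85×10⁻¹²) = 4.49×10⁻³ m².

A ≈ 44.9 cm²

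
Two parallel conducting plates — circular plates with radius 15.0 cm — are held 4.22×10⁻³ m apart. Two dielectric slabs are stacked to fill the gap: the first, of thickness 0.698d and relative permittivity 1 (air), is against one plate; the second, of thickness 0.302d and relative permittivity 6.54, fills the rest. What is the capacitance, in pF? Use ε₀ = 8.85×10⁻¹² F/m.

199 pF

A = π(15.0 cm)² = 7.07×10⁻² m².
Stacked slabs ⇒ two capacitors in series, each with the full plate area.
C₁ = κ₁ε₀A/d₁ = 1.00 × 8.85×10⁻¹² × 7.07×10⁻² / 2.95×10⁻³ = 2.12×10⁻¹⁰ F.
C₂ = κ₂ε₀A/d₂ = 6.54 × 8.85×10⁻¹² × 7.07×10⁻² / 1.27×10⁻³ = 3.21×10⁻⁹ F.
C = (1/C₁ + 1/C₂)⁻¹ = 1.99×10⁻¹⁰ F.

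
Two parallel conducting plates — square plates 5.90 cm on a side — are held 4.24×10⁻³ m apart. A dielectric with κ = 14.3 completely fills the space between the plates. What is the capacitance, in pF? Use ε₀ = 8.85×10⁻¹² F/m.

A = (5.90 cm)² = 3.48×10⁻³ m².
C = κε₀A/d = 14.3 × 8.85×10⁻¹² × 3.48×10⁻³ / 4.24×10⁻³ = 1.04×10⁻¹⁰ F.

104 pF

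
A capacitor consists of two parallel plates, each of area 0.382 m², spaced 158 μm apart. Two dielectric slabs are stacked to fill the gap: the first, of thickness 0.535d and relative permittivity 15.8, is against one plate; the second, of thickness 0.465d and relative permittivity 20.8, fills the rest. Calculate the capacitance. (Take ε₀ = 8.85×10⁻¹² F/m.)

C ≈ 381 nF

Stacked slabs ⇒ two capacitors in series, each with the full plate area.
C₁ = κ₁ε₀A/d₁ = 15.8 × 8.85×10⁻¹² × 0.382 / 8.45×10⁻⁵ = 6.32×10⁻⁷ F.
C₂ = κ₂ε₀A/d₂ = 20.8 × 8.85×10⁻¹² × 0.382 / 7.35×10⁻⁵ = 9.57×10⁻⁷ F.
C = (1/C₁ + 1/C₂)⁻¹ = 3.81×10⁻⁷ F.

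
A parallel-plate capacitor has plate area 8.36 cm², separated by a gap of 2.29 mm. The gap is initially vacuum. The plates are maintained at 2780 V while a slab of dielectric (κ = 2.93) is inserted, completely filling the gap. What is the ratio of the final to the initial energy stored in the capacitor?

Battery connected ⇒ V is held fixed.
C₂ = 2.93 C₁ and U = ½CV², so U₂/U₁ = C₂/C₁ = 2.93.

2.93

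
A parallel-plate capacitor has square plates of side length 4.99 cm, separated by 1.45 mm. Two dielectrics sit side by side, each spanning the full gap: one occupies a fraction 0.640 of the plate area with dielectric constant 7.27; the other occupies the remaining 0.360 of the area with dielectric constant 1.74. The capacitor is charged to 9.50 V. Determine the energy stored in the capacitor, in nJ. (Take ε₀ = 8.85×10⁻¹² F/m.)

U ≈ 3.62 nJ

A = (4.99 cm)² = 2.49×10⁻³ m².
Side-by-side slabs ⇒ two capacitors in parallel, each spanning the full gap.
C₁ = κ₁ε₀A₁/d = 7.27 × 8.85×10⁻¹² × 1.59×10⁻³ / 1.45×10⁻³ = 7.07×10⁻¹¹ F.
C₂ = κ₂ε₀A₂/d = 1.74 × 8.85×10⁻¹² × 8.96×10⁻⁴ / 1.45×10⁻³ = 9.52×10⁻¹² F.
C = C₁ + C₂ = 8.02×10⁻¹¹ F.
U = ½CV² = ½ × 8.02×10⁻¹¹ × (9.50)² = 3.62×10⁻⁹ J.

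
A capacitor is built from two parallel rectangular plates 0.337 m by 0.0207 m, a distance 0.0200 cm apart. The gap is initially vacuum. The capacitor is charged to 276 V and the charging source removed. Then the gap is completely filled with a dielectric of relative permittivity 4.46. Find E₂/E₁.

0.224

Isolated ⇒ Q is held fixed.
V₂ = Q/C₂ = V₁/4.46; E = V/d, so E₂/E₁ = (V₂/V₁)(d₁/d₂) = 0.224.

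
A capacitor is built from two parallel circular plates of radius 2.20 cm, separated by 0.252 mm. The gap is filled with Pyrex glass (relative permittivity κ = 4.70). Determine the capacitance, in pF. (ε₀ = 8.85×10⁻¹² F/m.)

A = π(2.20 cm)² = 1.52×10⁻³ m².
C = κε₀A/d = 4.70 × 8.85×10⁻¹² × 1.52×10⁻³ / 2.52×10⁻⁴ = 2.51×10⁻¹⁰ F.

C ≈ 251 pF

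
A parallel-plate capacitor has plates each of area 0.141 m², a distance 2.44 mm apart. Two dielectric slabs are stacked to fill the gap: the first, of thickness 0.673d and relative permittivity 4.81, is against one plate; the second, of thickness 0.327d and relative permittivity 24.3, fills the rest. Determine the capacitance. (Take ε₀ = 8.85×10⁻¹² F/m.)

3.33 nF

Stacked slabs ⇒ two capacitors in series, each with the full plate area.
C₁ = κ₁ε₀A/d₁ = 4.81 × 8.85×10⁻¹² × 0.141 / 1.64×10⁻³ = 3.66×10⁻⁹ F.
C₂ = κ₂ε₀A/d₂ = 24.3 × 8.85×10⁻¹² × 0.141 / 7.98×10⁻⁴ = 3.80×10⁻⁸ F.
C = (1/C₁ + 1/C₂)⁻¹ = 3.33×10⁻⁹ F.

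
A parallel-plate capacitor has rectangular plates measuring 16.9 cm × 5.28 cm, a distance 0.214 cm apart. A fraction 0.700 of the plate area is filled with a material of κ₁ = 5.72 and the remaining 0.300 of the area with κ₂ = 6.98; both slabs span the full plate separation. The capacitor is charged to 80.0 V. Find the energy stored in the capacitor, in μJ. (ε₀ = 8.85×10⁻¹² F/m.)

0.720 μJ

A = 16.9 × 5.28 cm² = 8.92×10⁻³ m².
Side-by-side slabs ⇒ two capacitors in parallel, each spanning the full gap.
C₁ = κ₁ε₀A₁/d = 5.72 × 8.85×10⁻¹² × 6.25×10⁻³ / 2.14×10⁻³ = 1.48×10⁻¹⁰ F.
C₂ = κ₂ε₀A₂/d = 6.98 × 8.85×10⁻¹² × 2.68×10⁻³ / 2.14×10⁻³ = 7.73×10⁻¹¹ F.
C = C₁ + C₂ = 2.25×10⁻¹⁰ F.
U = ½CV² = ½ × 2.25×10⁻¹⁰ × (80.0)² = 7.20×10⁻⁷ J.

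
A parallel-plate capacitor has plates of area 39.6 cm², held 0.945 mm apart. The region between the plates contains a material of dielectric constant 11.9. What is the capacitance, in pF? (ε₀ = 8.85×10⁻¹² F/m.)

C ≈ 441 pF

A = 39.6 cm² = 3.96×10⁻³ m².
C = κε₀A/d = 11.9 × 8.85×10⁻¹² × 3.96×10⁻³ / 9.45×10⁻⁴ = 4.41×10⁻¹⁰ F.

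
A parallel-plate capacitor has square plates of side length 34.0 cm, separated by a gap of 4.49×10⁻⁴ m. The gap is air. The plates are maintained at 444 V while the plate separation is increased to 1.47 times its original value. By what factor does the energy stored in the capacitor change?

0.680

Battery connected ⇒ V is held fixed.
C₂ = 0.680 C₁ and U = ½CV², so U₂/U₁ = C₂/C₁ = 0.680.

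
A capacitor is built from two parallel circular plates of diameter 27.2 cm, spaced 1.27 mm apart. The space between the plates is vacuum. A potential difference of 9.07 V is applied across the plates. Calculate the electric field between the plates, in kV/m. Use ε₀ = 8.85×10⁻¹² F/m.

E = V/d = 9.07 / 1.27×10⁻³ = 7.14×10³ V/m.

E ≈ 7.14 kV/m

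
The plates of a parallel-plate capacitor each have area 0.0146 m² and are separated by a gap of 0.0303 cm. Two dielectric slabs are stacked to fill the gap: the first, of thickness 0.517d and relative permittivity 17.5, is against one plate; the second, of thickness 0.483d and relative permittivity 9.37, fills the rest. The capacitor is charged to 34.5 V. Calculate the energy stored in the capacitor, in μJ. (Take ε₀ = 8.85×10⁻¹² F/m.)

U ≈ 3.13 μJ

Stacked slabs ⇒ two capacitors in series, each with the full plate area.
C₁ = κ₁ε₀A/d₁ = 17.5 × 8.85×10⁻¹² × 1.46×10⁻² / 1.57×10⁻⁴ = 1.44×10⁻⁸ F.
C₂ = κ₂ε₀A/d₂ = 9.37 × 8.85×10⁻¹² × 1.46×10⁻² / 1.46×10⁻⁴ = 8.27×10⁻⁹ F.
C = (1/C₁ + 1/C₂)⁻¹ = 5.26×10⁻⁹ F.
U = ½CV² = ½ × 5.26×10⁻⁹ × (34.5)² = 3.13×10⁻⁶ J.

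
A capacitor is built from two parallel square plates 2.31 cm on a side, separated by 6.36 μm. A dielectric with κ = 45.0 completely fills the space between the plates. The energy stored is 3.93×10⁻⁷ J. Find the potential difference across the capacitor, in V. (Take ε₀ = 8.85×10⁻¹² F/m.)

A = (2.31 cm)² = 5.34×10⁻⁴ m².
C = κε₀A/d = 45.0 × 8.85×10⁻¹² × 5.34×10⁻⁴ / 6.36×10⁻⁶ = 3.34×10⁻⁸ F.
V = √(2U/C) = √(2 × 3.93×10⁻⁷ / 3.34×10⁻⁸) = 4.85 V.

V ≈ 4.85 V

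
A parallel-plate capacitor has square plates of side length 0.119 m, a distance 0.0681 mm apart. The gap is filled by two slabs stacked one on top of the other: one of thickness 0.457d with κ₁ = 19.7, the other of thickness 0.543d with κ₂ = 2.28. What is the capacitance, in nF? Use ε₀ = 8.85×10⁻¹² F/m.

C ≈ 7.04 nF

A = (0.119 m)² = 1.42×10⁻² m².
Stacked slabs ⇒ two capacitors in series, each with the full plate area.
C₁ = κ₁ε₀A/d₁ = 19.7 × 8.85×10⁻¹² × 1.42×10⁻² / 3.11×10⁻⁵ = 7.93×10⁻⁸ F.
C₂ = κ₂ε₀A/d₂ = 2.28 × 8.85×10⁻¹² × 1.42×10⁻² / 3.70×10⁻⁵ = 7.73×10⁻⁹ F.
C = (1/C₁ + 1/C₂)⁻¹ = 7.04×10⁻⁹ F.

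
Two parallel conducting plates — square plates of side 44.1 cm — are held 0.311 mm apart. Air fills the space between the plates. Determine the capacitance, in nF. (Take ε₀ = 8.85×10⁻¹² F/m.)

5.53 nF

A = (44.1 cm)² = 0.194 m².
C = ε₀A/d = 8.85×10⁻¹² × 0.194 / 3.11×10⁻⁴ = 5.53×10⁻⁹ F.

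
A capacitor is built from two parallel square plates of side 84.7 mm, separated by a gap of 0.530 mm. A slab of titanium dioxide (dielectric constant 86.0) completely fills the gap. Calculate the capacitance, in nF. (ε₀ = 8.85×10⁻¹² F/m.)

C ≈ 10.3 nF

A = (84.7 mm)² = 7.17×10⁻³ m².
C = κε₀A/d = 86.0 × 8.85×10⁻¹² × 7.17×10⁻³ / 5.30×10⁻⁴ = 1.03×10⁻⁸ F.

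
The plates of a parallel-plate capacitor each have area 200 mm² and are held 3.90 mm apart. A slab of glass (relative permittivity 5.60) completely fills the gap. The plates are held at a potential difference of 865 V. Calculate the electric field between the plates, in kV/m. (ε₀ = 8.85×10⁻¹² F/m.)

E ≈ 222 kV/m

E = V/d = 865 / 3.90×10⁻³ = 2.22×10⁵ V/m.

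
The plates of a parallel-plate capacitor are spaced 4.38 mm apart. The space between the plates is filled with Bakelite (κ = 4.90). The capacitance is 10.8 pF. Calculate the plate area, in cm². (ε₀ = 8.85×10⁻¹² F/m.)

A ≈ 10.9 cm²

A = Cd/(κε₀) = 1.08×10⁻¹¹ × 4.38×10⁻³ / (4.90 × 8.85×10⁻¹²) = 1.09×10⁻³ m².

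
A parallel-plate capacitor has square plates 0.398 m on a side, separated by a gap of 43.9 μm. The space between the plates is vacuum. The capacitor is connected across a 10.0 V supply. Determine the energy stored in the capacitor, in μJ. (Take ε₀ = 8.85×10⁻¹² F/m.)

A = (0.398 m)² = 0.158 m².
C = ε₀A/d = 8.85×10⁻¹² × 0.158 / 4.39×10⁻⁵ = 3.19×10⁻⁸ F.
U = ½CV² = ½ × 3.19×10⁻⁸ × (10.0)² = 1.60×10⁻⁶ J.

U ≈ 1.60 μJ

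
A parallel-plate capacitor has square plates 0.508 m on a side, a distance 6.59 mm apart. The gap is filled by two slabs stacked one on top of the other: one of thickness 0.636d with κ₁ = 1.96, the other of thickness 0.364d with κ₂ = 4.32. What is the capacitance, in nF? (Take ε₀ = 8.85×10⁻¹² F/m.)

0.848 nF

A = (0.508 m)² = 0.258 m².
Stacked slabs ⇒ two capacitors in series, each with the full plate area.
C₁ = κ₁ε₀A/d₁ = 1.96 × 8.85×10⁻¹² × 0.258 / 4.19×10⁻³ = 1.07×10⁻⁹ F.
C₂ = κ₂ε₀A/d₂ = 4.32 × 8.85×10⁻¹² × 0.258 / 2.40×10⁻³ = 4.11×10⁻⁹ F.
C = (1/C₁ + 1/C₂)⁻¹ = 8.48×10⁻¹⁰ F.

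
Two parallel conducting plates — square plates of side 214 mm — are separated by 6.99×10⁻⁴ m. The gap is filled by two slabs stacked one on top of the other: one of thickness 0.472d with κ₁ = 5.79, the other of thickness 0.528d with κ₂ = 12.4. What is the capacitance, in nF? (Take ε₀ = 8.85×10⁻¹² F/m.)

C ≈ 4.67 nF

A = (214 mm)² = 4.58×10⁻² m².
Stacked slabs ⇒ two capacitors in series, each with the full plate area.
C₁ = κ₁ε₀A/d₁ = 5.79 × 8.85×10⁻¹² × 4.58×10⁻² / 3.30×10⁻⁴ = 7.11×10⁻⁹ F.
C₂ = κ₂ε₀A/d₂ = 12.4 × 8.85×10⁻¹² × 4.58×10⁻² / 3.69×10⁻⁴ = 1.36×10⁻⁸ F.
C = (1/C₁ + 1/C₂)⁻¹ = 4.67×10⁻⁹ F.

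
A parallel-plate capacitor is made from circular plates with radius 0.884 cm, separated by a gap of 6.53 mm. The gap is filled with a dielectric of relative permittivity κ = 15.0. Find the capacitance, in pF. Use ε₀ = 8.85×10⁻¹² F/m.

A = π(0.884 cm)² = 2.46×10⁻⁴ m².
C = κε₀A/d = 15.0 × 8.85×10⁻¹² × 2.46×10⁻⁴ / 6.53×10⁻³ = 4.99×10⁻¹² F.

4.99 pF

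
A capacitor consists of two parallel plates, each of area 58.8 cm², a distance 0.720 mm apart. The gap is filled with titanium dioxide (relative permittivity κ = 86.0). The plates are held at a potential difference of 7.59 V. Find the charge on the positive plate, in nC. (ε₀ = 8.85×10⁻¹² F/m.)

A = 58.8 cm² = 5.88×10⁻³ m².
C = κε₀A/d = 86.0 × 8.85×10⁻¹² × 5.88×10⁻³ / 7.20×10⁻⁴ = 6.22×10⁻⁹ F.
Q = CV = 6.22×10⁻⁹ × 7.59 = 4.72×10⁻⁸ C.

47.2 nC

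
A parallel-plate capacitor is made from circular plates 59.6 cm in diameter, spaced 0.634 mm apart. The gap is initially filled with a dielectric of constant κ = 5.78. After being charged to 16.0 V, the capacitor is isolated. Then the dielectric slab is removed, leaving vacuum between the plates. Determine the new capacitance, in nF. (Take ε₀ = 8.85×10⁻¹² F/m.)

A = π(59.6/2 cm)² = 0.279 m².
Initially C₁ = κε₀A/d = 5.78 × 8.85×10⁻¹² × 0.279 / 6.34×10⁻⁴ = 2.25×10⁻⁸ F.
C = κε₀A/d scales with κ, so C₂/C₁ = 1/κ = 1/5.78 = 0.173.
C₂ = 0.173 × 2.25×10⁻⁸ = 3.89×10⁻⁹ F.

C ≈ 3.89 nF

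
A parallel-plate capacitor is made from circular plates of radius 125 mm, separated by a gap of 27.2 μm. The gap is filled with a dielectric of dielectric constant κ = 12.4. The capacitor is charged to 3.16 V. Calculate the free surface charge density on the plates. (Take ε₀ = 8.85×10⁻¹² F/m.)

A = π(125 mm)² = 4.91×10⁻² m².
C = κε₀A/d = 12.4 × 8.85×10⁻¹² × 4.91×10⁻² / 2.72×10⁻⁵ = 1.98×10⁻⁷ F.
σ = Q/A = CV/A = 1.98×10⁻⁷ × 3.16 / 4.91×10⁻² = 1.27×10⁻⁵ C/m².

σ ≈ 12.7 μC/m²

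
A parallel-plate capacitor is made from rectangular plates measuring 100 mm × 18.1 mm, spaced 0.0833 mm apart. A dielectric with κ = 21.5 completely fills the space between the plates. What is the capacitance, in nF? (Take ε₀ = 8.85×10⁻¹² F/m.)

4.13 nF

A = 100 × 18.1 mm² = 1.81×10⁻³ m².
C = κε₀A/d = 21.5 × 8.85×10⁻¹² × 1.81×10⁻³ / 8.33×10⁻⁵ = 4.13×10⁻⁹ F.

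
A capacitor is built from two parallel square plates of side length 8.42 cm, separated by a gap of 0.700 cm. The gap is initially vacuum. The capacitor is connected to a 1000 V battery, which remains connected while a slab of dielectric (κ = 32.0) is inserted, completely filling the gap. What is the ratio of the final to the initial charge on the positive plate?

Battery connected ⇒ V is held fixed.
C₂ = 32.0 C₁ and Q = CV, so Q₂/Q₁ = C₂/C₁ = 32.0.

Q₂/Q₁ ≈ 32.0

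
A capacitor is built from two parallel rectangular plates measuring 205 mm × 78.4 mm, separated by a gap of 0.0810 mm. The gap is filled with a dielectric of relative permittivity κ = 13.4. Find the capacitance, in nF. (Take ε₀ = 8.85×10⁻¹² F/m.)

A = 205 × 78.4 mm² = 1.61×10⁻² m².
C = κε₀A/d = 13.4 × 8.85×10⁻¹² × 1.61×10⁻² / 8.10×10⁻⁵ = 2.35×10⁻⁸ F.

23.5 nF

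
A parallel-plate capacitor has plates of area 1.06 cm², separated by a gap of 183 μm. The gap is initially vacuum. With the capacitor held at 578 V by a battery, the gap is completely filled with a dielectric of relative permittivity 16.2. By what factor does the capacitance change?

C = κε₀A/d scales with κ, so C₂/C₁ = κ = 16.2.

C₂/C₁ ≈ 16.2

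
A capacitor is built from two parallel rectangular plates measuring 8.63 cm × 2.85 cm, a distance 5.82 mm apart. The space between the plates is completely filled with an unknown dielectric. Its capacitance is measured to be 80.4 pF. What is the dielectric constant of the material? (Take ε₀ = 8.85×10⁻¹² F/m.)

21.5

A = 8.63 × 2.85 cm² = 2.46×10⁻³ m².
κ = Cd/(ε₀A) = 8.04×10⁻¹¹ × 5.82×10⁻³ / (8.85×10⁻¹² × 2.46×10⁻³) = 21.5.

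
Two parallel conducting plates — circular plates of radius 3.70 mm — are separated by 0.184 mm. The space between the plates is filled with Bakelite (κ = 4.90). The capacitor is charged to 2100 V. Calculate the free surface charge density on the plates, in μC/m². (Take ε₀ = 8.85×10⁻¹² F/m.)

A = π(3.70 mm)² = 4.30×10⁻⁵ m².
C = κε₀A/d = 4.90 × 8.85×10⁻¹² × 4.30×10⁻⁵ / 1.84×10⁻⁴ = 1.01×10⁻¹¹ F.
σ = Q/A = CV/A = 1.01×10⁻¹¹ × 2100 / 4.30×10⁻⁵ = 4.95×10⁻⁴ C/m².

σ ≈ 495 μC/m²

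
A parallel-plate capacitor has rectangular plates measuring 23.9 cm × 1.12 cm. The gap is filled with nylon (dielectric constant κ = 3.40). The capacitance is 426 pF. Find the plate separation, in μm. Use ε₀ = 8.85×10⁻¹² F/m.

A = 23.9 × 1.12 cm² = 2.68×10⁻³ m².
d = κε₀A/C = 3.40 × 8.85×10⁻¹² × 2.68×10⁻³ / 4.26×10⁻¹⁰ = 1.89×10⁻⁴ m.

189 μm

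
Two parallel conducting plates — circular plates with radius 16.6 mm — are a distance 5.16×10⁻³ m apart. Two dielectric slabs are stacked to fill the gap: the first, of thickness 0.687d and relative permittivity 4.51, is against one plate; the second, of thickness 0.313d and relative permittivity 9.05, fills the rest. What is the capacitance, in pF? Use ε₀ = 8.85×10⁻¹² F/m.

C ≈ 7.94 pF

A = π(16.6 mm)² = 8.66×10⁻⁴ m².
Stacked slabs ⇒ two capacitors in series, each with the full plate area.
C₁ = κ₁ε₀A/d₁ = 4.51 × 8.85×10⁻¹² × 8.66×10⁻⁴ / 3.54×10⁻³ = 9.75×10⁻¹² F.
C₂ = κ₂ε₀A/d₂ = 9.05 × 8.85×10⁻¹² × 8.66×10⁻⁴ / 1.62×10⁻³ = 4.29×10⁻¹¹ F.
C = (1/C₁ + 1/C₂)⁻¹ = 7.94×10⁻¹² F.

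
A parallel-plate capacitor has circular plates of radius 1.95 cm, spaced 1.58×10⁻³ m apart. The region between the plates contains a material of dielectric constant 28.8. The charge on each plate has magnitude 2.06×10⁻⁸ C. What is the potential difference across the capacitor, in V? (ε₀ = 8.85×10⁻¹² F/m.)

V ≈ 107 V

A = π(1.95 cm)² = 1.19×10⁻³ m².
C = κε₀A/d = 28.8 × 8.85×10⁻¹² × 1.19×10⁻³ / 1.58×10⁻³ = 1.93×10⁻¹⁰ F.
V = Q/C = 2.06×10⁻⁸ / 1.93×10⁻¹⁰ = 1.07×10² V.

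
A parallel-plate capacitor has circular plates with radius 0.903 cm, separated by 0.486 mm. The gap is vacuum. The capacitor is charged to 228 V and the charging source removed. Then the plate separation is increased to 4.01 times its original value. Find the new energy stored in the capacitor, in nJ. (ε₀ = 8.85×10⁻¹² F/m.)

A = π(0.903 cm)² = 2.56×10⁻⁴ m².
Initially C₁ = ε₀A/d = 8.85×10⁻¹² × 2.56×10⁻⁴ / 4.86×10⁻⁴ = 4.66×10⁻¹² F.
U₁ = 1.21×10⁻⁷ J.
Isolated ⇒ Q is held fixed. C₂ = 0.249 C₁ and U = Q²/(2C), so U₂/U₁ = C₁/C₂ = 4.01.
U₂ = 4.01 × 1.21×10⁻⁷ = 4.86×10⁻⁷ J.

U ≈ 486 nJ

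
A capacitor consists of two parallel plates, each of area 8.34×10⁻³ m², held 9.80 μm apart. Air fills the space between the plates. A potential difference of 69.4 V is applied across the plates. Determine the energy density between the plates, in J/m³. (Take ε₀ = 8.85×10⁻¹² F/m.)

E = V/d = 69.4 / 9.80×10⁻⁶ = 7.08×10⁶ V/m.
u = ½ε₀E² = ½ × 8.85×10⁻¹² × (7.08×10⁶)² = 2.22×10² J/m³.

222 J/m³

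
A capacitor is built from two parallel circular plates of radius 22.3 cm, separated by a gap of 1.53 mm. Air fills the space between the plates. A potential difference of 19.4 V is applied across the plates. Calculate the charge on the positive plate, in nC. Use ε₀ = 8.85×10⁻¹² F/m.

A = π(22.3 cm)² = 0.156 m².
C = ε₀A/d = 8.85×10⁻¹² × 0.156 / 1.53×10⁻³ = 9.04×10⁻¹⁰ F.
Q = CV = 9.04×10⁻¹⁰ × 19.4 = 1.75×10⁻⁸ C.

Q ≈ 17.5 nC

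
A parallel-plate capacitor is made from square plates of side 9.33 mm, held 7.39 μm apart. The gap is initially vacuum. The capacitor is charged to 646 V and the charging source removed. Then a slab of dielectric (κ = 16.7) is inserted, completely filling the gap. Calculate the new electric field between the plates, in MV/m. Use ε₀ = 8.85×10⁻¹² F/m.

A = (9.33 mm)² = 8.70×10⁻⁵ m².
Initially C₁ = ε₀A/d = 8.85×10⁻¹² × 8.70×10⁻⁵ / 7.39×10⁻⁶ = 1.04×10⁻¹⁰ F.
E₁ = 8.74×10⁷ V/m.
Isolated ⇒ Q is held fixed. V₂ = Q/C₂ = V₁/16.7; E = V/d, so E₂/E₁ = (V₂/V₁)(d₁/d₂) = 0.0599.
E₂ = 0.0599 × 8.74×10⁷ = 5.23×10⁶ V/m.

5.23 MV/m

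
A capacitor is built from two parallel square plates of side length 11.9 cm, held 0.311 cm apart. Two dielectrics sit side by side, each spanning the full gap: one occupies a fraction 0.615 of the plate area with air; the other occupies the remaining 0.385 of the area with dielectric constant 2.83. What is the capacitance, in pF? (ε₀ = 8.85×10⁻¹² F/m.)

C ≈ 68.7 pF

A = (11.9 cm)² = 1.42×10⁻² m².
Side-by-side slabs ⇒ two capacitors in parallel, each spanning the full gap.
C₁ = κ₁ε₀A₁/d = 1.00 × 8.85×10⁻¹² × 8.71×10⁻³ / 3.11×10⁻³ = 2.48×10⁻¹¹ F.
C₂ = κ₂ε₀A₂/d = 2.83 × 8.85×10⁻¹² × 5.45×10⁻³ / 3.11×10⁻³ = 4.39×10⁻¹¹ F.
C = C₁ + C₂ = 6.87×10⁻¹¹ F.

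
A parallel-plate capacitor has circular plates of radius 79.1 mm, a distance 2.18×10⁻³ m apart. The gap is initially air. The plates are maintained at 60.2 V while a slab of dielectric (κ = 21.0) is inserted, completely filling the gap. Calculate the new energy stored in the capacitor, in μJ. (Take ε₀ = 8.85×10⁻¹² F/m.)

A = π(79.1 mm)² = 1.97×10⁻² m².
Initially C₁ = ε₀A/d = 8.85×10⁻¹² × 1.97×10⁻² / 2.18×10⁻³ = 7.98×10⁻¹¹ F.
U₁ = 1.45×10⁻⁷ J.
Battery connected ⇒ V is held fixed. C₂ = 21.0 C₁ and U = ½CV², so U₂/U₁ = C₂/C₁ = 21.0.
U₂ = 21.0 × 1.45×10⁻⁷ = 3.04×10⁻⁶ J.

U ≈ 3.04 μJ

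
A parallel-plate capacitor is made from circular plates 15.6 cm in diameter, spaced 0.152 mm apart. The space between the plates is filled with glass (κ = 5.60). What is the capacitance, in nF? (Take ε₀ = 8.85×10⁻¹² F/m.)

A = π(15.6/2 cm)² = 1.91×10⁻² m².
C = κε₀A/d = 5.60 × 8.85×10⁻¹² × 1.91×10⁻² / 1.52×10⁻⁴ = 6.23×10⁻⁹ F.

C ≈ 6.23 nF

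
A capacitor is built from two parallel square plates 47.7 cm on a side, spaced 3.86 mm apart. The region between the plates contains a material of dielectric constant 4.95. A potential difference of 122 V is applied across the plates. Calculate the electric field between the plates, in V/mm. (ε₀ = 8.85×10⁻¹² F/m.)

31.6 V/mm

E = V/d = 122 / 3.86×10⁻³ = 3.16×10⁴ V/m.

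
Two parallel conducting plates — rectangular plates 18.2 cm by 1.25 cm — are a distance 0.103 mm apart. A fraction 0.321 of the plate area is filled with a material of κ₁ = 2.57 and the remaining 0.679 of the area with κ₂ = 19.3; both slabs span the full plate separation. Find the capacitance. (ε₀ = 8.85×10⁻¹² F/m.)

A = 18.2 × 1.25 cm² = 2.27×10⁻³ m².
Side-by-side slabs ⇒ two capacitors in parallel, each spanning the full gap.
C₁ = κ₁ε₀A₁/d = 2.57 × 8.85×10⁻¹² × 7.30×10⁻⁴ / 1.03×10⁻⁴ = 1.61×10⁻¹⁰ F.
C₂ = κ₂ε₀A₂/d = 19.3 × 8.85×10⁻¹² × 1.54×10⁻³ / 1.03×10⁻⁴ = 2.56×10⁻⁹ F.
C = C₁ + C₂ = 2.72×10⁻⁹ F.

2.72 nF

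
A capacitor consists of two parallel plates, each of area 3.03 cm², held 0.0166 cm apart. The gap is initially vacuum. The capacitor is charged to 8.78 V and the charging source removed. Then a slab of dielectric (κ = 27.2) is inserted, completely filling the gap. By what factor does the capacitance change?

C = κε₀A/d scales with κ, so C₂/C₁ = κ = 27.2.

27.2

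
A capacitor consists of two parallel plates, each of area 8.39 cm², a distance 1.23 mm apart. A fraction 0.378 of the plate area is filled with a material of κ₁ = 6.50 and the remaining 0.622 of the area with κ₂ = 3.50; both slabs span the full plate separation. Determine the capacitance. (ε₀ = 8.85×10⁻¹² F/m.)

A = 8.39 cm² = 8.39×10⁻⁴ m².
Side-by-side slabs ⇒ two capacitors in parallel, each spanning the full gap.
C₁ = κ₁ε₀A₁/d = 6.50 × 8.85×10⁻¹² × 3.17×10⁻⁴ / 1.23×10⁻³ = 1.48×10⁻¹¹ F.
C₂ = κ₂ε₀A₂/d = 3.50 × 8.85×10⁻¹² × 5.22×10⁻⁴ / 1.23×10⁻³ = 1.31×10⁻¹¹ F.
C = C₁ + C₂ = 2.80×10⁻¹¹ F.

28.0 pF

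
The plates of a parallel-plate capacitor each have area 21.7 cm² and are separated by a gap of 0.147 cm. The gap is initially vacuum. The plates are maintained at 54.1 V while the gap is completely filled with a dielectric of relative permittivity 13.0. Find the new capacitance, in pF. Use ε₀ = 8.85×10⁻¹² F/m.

A = 21.7 cm² = 2.17×10⁻³ m².
Initially C₁ = ε₀A/d = 8.85×10⁻¹² × 2.17×10⁻³ / 1.47×10⁻³ = 1.31×10⁻¹¹ F.
C = κε₀A/d scales with κ, so C₂/C₁ = κ = 13.0.
C₂ = 13.0 × 1.31×10⁻¹¹ = 1.70×10⁻¹⁰ F.

170 pF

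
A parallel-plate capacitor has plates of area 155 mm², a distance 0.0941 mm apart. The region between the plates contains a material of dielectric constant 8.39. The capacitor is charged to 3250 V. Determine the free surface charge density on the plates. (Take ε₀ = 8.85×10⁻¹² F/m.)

A = 155 mm² = 1.55×10⁻⁴ m².
C = κε₀A/d = 8.39 × 8.85×10⁻¹² × 1.55×10⁻⁴ / 9.41×10⁻⁵ = 1.22×10⁻¹⁰ F.
σ = Q/A = CV/A = 1.22×10⁻¹⁰ × 3250 / 1.55×10⁻⁴ = 2.56×10⁻³ C/m².

σ ≈ 256 nC/cm²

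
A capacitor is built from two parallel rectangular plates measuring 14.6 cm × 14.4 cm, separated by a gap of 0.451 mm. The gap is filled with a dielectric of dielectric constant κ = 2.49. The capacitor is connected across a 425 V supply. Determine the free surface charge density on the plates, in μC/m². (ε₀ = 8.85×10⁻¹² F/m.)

A = 14.6 × 14.4 cm² = 2.10×10⁻² m².
C = κε₀A/d = 2.49 × 8.85×10⁻¹² × 2.10×10⁻² / 4.51×10⁻⁴ = 1.03×10⁻⁹ F.
σ = Q/A = CV/A = 1.03×10⁻⁹ × 425 / 2.10×10⁻² = 2.08×10⁻⁵ C/m².

σ ≈ 20.8 μC/m²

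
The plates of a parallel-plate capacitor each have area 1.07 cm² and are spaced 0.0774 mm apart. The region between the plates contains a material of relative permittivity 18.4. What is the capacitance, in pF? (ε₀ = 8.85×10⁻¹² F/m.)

C ≈ 225 pF

A = 1.07 cm² = 1.07×10⁻⁴ m².
C = κε₀A/d = 18.4 × 8.85×10⁻¹² × 1.07×10⁻⁴ / 7.74×10⁻⁵ = 2.25×10⁻¹⁰ F.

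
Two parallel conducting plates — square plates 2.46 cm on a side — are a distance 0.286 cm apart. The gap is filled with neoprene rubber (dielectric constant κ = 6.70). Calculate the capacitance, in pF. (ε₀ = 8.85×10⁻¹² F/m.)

A = (2.46 cm)² = 6.05×10⁻⁴ m².
C = κε₀A/d = 6.70 × 8.85×10⁻¹² × 6.05×10⁻⁴ / 2.86×10⁻³ = 1.25×10⁻¹¹ F.

12.5 pF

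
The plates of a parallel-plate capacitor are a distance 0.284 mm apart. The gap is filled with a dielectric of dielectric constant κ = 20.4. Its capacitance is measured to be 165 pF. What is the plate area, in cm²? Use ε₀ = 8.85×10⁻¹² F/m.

A ≈ 2.60 cm²

A = Cd/(κε₀) = 1.65×10⁻¹⁰ × 2.84×10⁻⁴ / (20.4 × 8.85×10⁻¹²) = 2.60×10⁻⁴ m².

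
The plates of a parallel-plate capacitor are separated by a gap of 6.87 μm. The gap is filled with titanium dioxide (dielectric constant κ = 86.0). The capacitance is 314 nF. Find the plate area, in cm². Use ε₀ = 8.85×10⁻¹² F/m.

28.3 cm²

A = Cd/(κε₀) = 3.14×10⁻⁷ × 6.87×10⁻⁶ / (86.0 × 8.85×10⁻¹²) = 2.83×10⁻³ m².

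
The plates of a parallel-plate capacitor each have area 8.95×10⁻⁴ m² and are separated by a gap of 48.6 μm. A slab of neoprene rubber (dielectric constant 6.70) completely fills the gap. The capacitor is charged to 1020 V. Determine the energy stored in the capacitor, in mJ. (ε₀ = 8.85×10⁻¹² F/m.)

0.568 mJ

C = κε₀A/d = 6.70 × 8.85×10⁻¹² × 8.95×10⁻⁴ / 4.86×10⁻⁵ = 1.09×10⁻⁹ F.
U = ½CV² = ½ × 1.09×10⁻⁹ × (1020)² = 5.68×10⁻⁴ J.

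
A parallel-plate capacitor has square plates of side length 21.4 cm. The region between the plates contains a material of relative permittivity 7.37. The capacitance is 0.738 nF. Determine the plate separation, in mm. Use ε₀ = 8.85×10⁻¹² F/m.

4.05 mm

A = (21.4 cm)² = 4.58×10⁻² m².
d = κε₀A/C = 7.37 × 8.85×10⁻¹² × 4.58×10⁻² / 7.38×10⁻¹⁰ = 4.05×10⁻³ m.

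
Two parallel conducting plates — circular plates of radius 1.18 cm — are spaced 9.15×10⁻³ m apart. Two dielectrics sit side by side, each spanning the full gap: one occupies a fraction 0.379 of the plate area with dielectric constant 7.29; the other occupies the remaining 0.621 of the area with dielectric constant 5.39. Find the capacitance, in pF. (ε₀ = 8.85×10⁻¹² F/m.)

A = π(1.18 cm)² = 4.37×10⁻⁴ m².
Side-by-side slabs ⇒ two capacitors in parallel, each spanning the full gap.
C₁ = κ₁ε₀A₁/d = 7.29 × 8.85×10⁻¹² × 1.66×10⁻⁴ / 9.15×10⁻³ = 1.17×10⁻¹² F.
C₂ = κ₂ε₀A₂/d = 5.39 × 8.85×10⁻¹² × 2.72×10⁻⁴ / 9.15×10⁻³ = 1.42×10⁻¹² F.
C = C₁ + C₂ = 2.59×10⁻¹² F.

2.59 pF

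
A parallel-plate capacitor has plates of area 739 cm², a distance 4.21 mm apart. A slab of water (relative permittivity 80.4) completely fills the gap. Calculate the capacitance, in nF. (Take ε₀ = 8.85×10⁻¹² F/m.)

A = 739 cm² = 7.39×10⁻² m².
C = κε₀A/d = 80.4 × 8.85×10⁻¹² × 7.39×10⁻² / 4.21×10⁻³ = 1.25×10⁻⁸ F.

12.5 nF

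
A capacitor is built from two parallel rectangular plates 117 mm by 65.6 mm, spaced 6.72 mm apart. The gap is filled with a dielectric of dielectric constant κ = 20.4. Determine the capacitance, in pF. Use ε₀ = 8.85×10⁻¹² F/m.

A = 117 × 65.6 mm² = 7.68×10⁻³ m².
C = κε₀A/d = 20.4 × 8.85×10⁻¹² × 7.68×10⁻³ / 6.72×10⁻³ = 2.06×10⁻¹⁰ F.

206 pF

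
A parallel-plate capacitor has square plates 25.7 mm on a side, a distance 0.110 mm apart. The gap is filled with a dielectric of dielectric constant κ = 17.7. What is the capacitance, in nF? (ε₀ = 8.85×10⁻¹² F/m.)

C ≈ 0.941 nF

A = (25.7 mm)² = 6.60×10⁻⁴ m².
C = κε₀A/d = 17.7 × 8.85×10⁻¹² × 6.60×10⁻⁴ / 1.10×10⁻⁴ = 9.41×10⁻¹⁰ F.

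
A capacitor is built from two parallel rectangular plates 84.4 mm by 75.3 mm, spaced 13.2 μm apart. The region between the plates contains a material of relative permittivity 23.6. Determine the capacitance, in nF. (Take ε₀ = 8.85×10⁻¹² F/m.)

C ≈ 101 nF

A = 84.4 × 75.3 mm² = 6.36×10⁻³ m².
C = κε₀A/d = 23.6 × 8.85×10⁻¹² × 6.36×10⁻³ / 1.32×10⁻⁵ = 1.01×10⁻⁷ F.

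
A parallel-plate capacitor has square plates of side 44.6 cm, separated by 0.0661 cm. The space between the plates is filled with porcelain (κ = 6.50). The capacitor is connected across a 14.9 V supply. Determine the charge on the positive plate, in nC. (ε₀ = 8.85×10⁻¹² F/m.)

Q ≈ 258 nC

A = (44.6 cm)² = 0.199 m².
C = κε₀A/d = 6.50 × 8.85×10⁻¹² × 0.199 / 6.61×10⁻⁴ = 1.73×10⁻⁸ F.
Q = CV = 1.73×10⁻⁸ × 14.9 = 2.58×10⁻⁷ C.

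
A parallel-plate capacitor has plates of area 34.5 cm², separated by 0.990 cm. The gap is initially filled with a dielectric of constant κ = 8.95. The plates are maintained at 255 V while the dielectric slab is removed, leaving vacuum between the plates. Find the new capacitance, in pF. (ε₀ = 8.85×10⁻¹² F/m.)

A = 34.5 cm² = 3.45×10⁻³ m².
Initially C₁ = κε₀A/d = 8.95 × 8.85×10⁻¹² × 3.45×10⁻³ / 9.90×10⁻³ = 2.76×10⁻¹¹ F.
C = κε₀A/d scales with κ, so C₂/C₁ = 1/κ = 1/8.95 = 0.112.
C₂ = 0.112 × 2.76×10⁻¹¹ = 3.08×10⁻¹² F.

C ≈ 3.08 pF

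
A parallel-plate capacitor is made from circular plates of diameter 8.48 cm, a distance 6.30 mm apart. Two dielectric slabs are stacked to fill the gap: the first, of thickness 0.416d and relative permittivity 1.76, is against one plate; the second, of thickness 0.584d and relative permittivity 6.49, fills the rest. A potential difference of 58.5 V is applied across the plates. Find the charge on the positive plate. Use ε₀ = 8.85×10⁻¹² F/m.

Q ≈ 1.42 nC

A = π(8.48/2 cm)² = 5.65×10⁻³ m².
Stacked slabs ⇒ two capacitors in series, each with the full plate area.
C₁ = κ₁ε₀A/d₁ = 1.76 × 8.85×10⁻¹² × 5.65×10⁻³ / 2.62×10⁻³ = 3.36×10⁻¹¹ F.
C₂ = κ₂ε₀A/d₂ = 6.49 × 8.85×10⁻¹² × 5.65×10⁻³ / 3.68×10⁻³ = 8.82×10⁻¹¹ F.
C = (1/C₁ + 1/C₂)⁻¹ = 2.43×10⁻¹¹ F.
Q = CV = 2.43×10⁻¹¹ × 58.5 = 1.42×10⁻⁹ C.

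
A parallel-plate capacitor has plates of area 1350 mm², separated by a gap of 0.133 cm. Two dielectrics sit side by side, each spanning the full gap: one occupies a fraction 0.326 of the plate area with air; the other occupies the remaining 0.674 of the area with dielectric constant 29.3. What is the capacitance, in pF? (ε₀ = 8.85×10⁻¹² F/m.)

180 pF

A = 1350 mm² = 1.35×10⁻³ m².
Side-by-side slabs ⇒ two capacitors in parallel, each spanning the full gap.
C₁ = κ₁ε₀A₁/d = 1.00 × 8.85×10⁻¹² × 4.40×10⁻⁴ / 1.33×10⁻³ = 2.93×10⁻¹² F.
C₂ = κ₂ε₀A₂/d = 29.3 × 8.85×10⁻¹² × 9.10×10⁻⁴ / 1.33×10⁻³ = 1.77×10⁻¹⁰ F.
C = C₁ + C₂ = 1.80×10⁻¹⁰ F.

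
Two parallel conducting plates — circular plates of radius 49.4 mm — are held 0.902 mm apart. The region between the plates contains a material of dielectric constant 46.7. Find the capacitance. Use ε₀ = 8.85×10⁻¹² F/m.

A = π(49.4 mm)² = 7.67×10⁻³ m².
C = κε₀A/d = 46.7 × 8.85×10⁻¹² × 7.67×10⁻³ / 9.02×10⁻⁴ = 3.51×10⁻⁹ F.

3.51 nF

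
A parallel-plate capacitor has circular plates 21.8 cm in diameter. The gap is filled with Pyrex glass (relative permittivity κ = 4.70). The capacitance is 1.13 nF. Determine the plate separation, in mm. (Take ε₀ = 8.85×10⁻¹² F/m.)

A = π(21.8/2 cm)² = 3.73×10⁻² m².
d = κε₀A/C = 4.70 × 8.85×10⁻¹² × 3.73×10⁻² / 1.13×10⁻⁹ = 1.37×10⁻³ m.

d ≈ 1.37 mm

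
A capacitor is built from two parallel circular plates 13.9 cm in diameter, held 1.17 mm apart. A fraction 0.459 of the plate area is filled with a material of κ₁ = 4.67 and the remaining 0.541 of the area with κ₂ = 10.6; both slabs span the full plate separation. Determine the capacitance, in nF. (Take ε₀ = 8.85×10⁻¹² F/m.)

A = π(13.9/2 cm)² = 1.52×10⁻² m².
Side-by-side slabs ⇒ two capacitors in parallel, each spanning the full gap.
C₁ = κ₁ε₀A₁/d = 4.67 × 8.85×10⁻¹² × 6.97×10⁻³ / 1.17×10⁻³ = 2.46×10⁻¹⁰ F.
C₂ = κ₂ε₀A₂/d = 10.6 × 8.85×10⁻¹² × 8.21×10⁻³ / 1.17×10⁻³ = 6.58×10⁻¹⁰ F.
C = C₁ + C₂ = 9.04×10⁻¹⁰ F.

C ≈ 0.904 nF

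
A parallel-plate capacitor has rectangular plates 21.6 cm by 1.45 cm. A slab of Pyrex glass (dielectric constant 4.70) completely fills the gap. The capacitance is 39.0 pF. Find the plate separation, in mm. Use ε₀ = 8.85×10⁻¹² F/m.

d ≈ 3.34 mm

A = 21.6 × 1.45 cm² = 3.13×10⁻³ m².
d = κε₀A/C = 4.70 × 8.85×10⁻¹² × 3.13×10⁻³ / 3.90×10⁻¹¹ = 3.34×10⁻³ m.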